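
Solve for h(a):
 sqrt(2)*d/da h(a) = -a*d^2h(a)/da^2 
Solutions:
 h(a) = C1 + C2*a^(1 - sqrt(2))


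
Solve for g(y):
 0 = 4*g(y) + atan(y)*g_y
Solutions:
 g(y) = C1*exp(-4*Integral(1/atan(y), y))


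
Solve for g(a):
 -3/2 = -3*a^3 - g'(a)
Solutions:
 g(a) = C1 - 3*a^4/4 + 3*a/2


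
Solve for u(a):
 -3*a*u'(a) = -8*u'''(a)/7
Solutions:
 u(a) = C1 + Integral(C2*airyai(21^(1/3)*a/2) + C3*airybi(21^(1/3)*a/2), a)


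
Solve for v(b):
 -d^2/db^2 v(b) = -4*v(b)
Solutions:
 v(b) = C1*exp(-2*b) + C2*exp(2*b)


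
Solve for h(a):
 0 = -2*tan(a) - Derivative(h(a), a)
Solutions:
 h(a) = C1 + 2*log(cos(a))


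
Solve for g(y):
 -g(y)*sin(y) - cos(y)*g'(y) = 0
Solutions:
 g(y) = C1*cos(y)


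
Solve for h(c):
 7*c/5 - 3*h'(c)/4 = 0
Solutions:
 h(c) = C1 + 14*c^2/15


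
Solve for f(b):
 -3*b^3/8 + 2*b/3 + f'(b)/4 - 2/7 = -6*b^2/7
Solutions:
 f(b) = C1 + 3*b^4/8 - 8*b^3/7 - 4*b^2/3 + 8*b/7


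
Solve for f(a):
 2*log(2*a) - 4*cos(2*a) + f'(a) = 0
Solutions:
 f(a) = C1 - 2*a*log(a) - 2*a*log(2) + 2*a + 2*sin(2*a)


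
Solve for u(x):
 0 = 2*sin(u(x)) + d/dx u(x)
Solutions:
 u(x) = -acos((-C1 - exp(4*x))/(C1 - exp(4*x))) + 2*pi
 u(x) = acos((-C1 - exp(4*x))/(C1 - exp(4*x)))


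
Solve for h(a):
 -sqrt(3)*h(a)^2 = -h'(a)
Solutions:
 h(a) = -1/(C1 + sqrt(3)*a)


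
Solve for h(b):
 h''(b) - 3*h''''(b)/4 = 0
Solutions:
 h(b) = C1 + C2*b + C3*exp(-2*sqrt(3)*b/3) + C4*exp(2*sqrt(3)*b/3)


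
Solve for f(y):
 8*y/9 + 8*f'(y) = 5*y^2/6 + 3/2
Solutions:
 f(y) = C1 + 5*y^3/144 - y^2/18 + 3*y/16


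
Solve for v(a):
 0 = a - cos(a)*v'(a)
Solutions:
 v(a) = C1 + Integral(a/cos(a), a)


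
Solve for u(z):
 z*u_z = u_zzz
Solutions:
 u(z) = C1 + Integral(C2*airyai(z) + C3*airybi(z), z)


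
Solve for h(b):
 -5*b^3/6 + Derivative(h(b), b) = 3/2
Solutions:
 h(b) = C1 + 5*b^4/24 + 3*b/2


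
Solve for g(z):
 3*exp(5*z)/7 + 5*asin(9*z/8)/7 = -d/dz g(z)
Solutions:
 g(z) = C1 - 5*z*asin(9*z/8)/7 - 5*sqrt(64 - 81*z^2)/63 - 3*exp(5*z)/35


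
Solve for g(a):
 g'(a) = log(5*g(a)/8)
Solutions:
 Integral(1/(-log(_y) - log(5) + 3*log(2)), (_y, g(a))) = C1 - a


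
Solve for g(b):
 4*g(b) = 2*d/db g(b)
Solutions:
 g(b) = C1*exp(2*b)


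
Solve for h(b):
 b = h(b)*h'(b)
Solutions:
 h(b) = -sqrt(C1 + b^2)
 h(b) = sqrt(C1 + b^2)


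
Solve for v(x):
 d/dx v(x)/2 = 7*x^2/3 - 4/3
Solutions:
 v(x) = C1 + 14*x^3/9 - 8*x/3


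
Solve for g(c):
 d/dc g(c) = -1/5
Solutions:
 g(c) = C1 - c/5


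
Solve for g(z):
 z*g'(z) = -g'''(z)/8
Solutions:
 g(z) = C1 + Integral(C2*airyai(-2*z) + C3*airybi(-2*z), z)


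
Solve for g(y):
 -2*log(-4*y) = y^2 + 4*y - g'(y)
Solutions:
 g(y) = C1 + y^3/3 + 2*y^2 + 2*y*log(-y) + 2*y*(-1 + 2*log(2))


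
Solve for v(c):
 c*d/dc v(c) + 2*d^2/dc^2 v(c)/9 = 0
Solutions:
 v(c) = C1 + C2*erf(3*c/2)


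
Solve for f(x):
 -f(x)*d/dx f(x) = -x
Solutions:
 f(x) = -sqrt(C1 + x^2)
 f(x) = sqrt(C1 + x^2)


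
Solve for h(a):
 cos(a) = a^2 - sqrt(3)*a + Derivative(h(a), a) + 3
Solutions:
 h(a) = C1 - a^3/3 + sqrt(3)*a^2/2 - 3*a + sin(a)


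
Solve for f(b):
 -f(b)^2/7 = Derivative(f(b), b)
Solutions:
 f(b) = 7/(C1 + b)


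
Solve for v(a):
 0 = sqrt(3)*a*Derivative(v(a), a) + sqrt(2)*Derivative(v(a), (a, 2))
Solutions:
 v(a) = C1 + C2*erf(6^(1/4)*a/2)


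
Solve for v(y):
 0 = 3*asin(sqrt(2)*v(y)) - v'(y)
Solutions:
 Integral(1/asin(sqrt(2)*_y), (_y, v(y))) = C1 + 3*y


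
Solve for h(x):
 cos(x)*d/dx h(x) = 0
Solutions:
 h(x) = C1


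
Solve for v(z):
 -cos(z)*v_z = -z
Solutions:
 v(z) = C1 + Integral(z/cos(z), z)


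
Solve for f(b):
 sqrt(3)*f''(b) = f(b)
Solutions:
 f(b) = C1*exp(-3^(3/4)*b/3) + C2*exp(3^(3/4)*b/3)


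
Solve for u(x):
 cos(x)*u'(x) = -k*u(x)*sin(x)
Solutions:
 u(x) = C1*exp(k*log(cos(x)))


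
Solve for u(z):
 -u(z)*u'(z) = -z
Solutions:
 u(z) = -sqrt(C1 + z^2)
 u(z) = sqrt(C1 + z^2)


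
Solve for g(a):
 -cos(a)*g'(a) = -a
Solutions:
 g(a) = C1 + Integral(a/cos(a), a)


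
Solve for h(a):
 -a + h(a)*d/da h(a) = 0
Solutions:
 h(a) = -sqrt(C1 + a^2)
 h(a) = sqrt(C1 + a^2)


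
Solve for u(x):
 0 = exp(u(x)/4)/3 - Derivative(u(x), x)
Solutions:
 u(x) = 4*log(-1/(C1 + x)) + 4*log(12)


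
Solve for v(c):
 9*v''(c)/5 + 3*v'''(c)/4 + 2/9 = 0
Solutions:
 v(c) = C1 + C2*c + C3*exp(-12*c/5) - 5*c^2/81


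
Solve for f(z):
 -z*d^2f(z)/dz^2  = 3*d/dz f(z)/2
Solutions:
 f(z) = C1 + C2/sqrt(z)


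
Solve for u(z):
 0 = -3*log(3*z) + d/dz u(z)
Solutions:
 u(z) = C1 + 3*z*log(z) - 3*z + z*log(27)


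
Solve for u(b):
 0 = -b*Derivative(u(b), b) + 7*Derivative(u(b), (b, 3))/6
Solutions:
 u(b) = C1 + Integral(C2*airyai(6^(1/3)*7^(2/3)*b/7) + C3*airybi(6^(1/3)*7^(2/3)*b/7), b)


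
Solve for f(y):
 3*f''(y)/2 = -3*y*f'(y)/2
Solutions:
 f(y) = C1 + C2*erf(sqrt(2)*y/2)


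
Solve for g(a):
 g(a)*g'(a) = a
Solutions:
 g(a) = -sqrt(C1 + a^2)
 g(a) = sqrt(C1 + a^2)


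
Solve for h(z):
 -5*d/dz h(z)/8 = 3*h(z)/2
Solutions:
 h(z) = C1*exp(-12*z/5)


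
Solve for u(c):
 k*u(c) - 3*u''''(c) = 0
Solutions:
 u(c) = C1*exp(-3^(3/4)*c*k^(1/4)/3) + C2*exp(3^(3/4)*c*k^(1/4)/3) + C3*exp(-3^(3/4)*I*c*k^(1/4)/3) + C4*exp(3^(3/4)*I*c*k^(1/4)/3)


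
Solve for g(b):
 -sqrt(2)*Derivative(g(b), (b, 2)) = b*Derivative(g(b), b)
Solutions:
 g(b) = C1 + C2*erf(2^(1/4)*b/2)


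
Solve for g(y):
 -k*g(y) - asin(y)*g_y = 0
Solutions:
 g(y) = C1*exp(-k*Integral(1/asin(y), y))


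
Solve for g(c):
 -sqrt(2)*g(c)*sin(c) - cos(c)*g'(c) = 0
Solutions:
 g(c) = C1*cos(c)^(sqrt(2))


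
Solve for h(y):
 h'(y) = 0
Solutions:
 h(y) = C1


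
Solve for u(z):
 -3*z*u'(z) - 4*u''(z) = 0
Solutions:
 u(z) = C1 + C2*erf(sqrt(6)*z/4)


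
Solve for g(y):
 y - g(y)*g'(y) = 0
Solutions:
 g(y) = -sqrt(C1 + y^2)
 g(y) = sqrt(C1 + y^2)


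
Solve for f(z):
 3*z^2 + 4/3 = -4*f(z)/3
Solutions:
 f(z) = -9*z^2/4 - 1


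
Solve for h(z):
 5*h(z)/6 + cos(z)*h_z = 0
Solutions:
 h(z) = C1*(sin(z) - 1)^(5/12)/(sin(z) + 1)^(5/12)


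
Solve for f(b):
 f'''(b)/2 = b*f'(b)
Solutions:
 f(b) = C1 + Integral(C2*airyai(2^(1/3)*b) + C3*airybi(2^(1/3)*b), b)


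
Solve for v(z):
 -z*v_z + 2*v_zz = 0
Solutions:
 v(z) = C1 + C2*erfi(z/2)


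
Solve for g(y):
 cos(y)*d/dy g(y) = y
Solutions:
 g(y) = C1 + Integral(y/cos(y), y)


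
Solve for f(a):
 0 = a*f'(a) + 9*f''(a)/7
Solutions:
 f(a) = C1 + C2*erf(sqrt(14)*a/6)


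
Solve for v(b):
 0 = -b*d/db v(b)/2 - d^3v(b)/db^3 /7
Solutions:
 v(b) = C1 + Integral(C2*airyai(-2^(2/3)*7^(1/3)*b/2) + C3*airybi(-2^(2/3)*7^(1/3)*b/2), b)


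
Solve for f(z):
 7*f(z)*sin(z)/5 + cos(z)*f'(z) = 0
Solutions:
 f(z) = C1*cos(z)^(7/5)


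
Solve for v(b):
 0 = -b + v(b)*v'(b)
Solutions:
 v(b) = -sqrt(C1 + b^2)
 v(b) = sqrt(C1 + b^2)


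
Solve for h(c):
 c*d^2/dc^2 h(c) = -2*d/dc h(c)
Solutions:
 h(c) = C1 + C2/c


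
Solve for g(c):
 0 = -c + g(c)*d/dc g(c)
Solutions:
 g(c) = -sqrt(C1 + c^2)
 g(c) = sqrt(C1 + c^2)


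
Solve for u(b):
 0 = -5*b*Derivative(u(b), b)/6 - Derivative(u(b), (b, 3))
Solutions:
 u(b) = C1 + Integral(C2*airyai(-5^(1/3)*6^(2/3)*b/6) + C3*airybi(-5^(1/3)*6^(2/3)*b/6), b)


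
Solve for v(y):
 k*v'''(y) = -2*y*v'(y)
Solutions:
 v(y) = C1 + Integral(C2*airyai(2^(1/3)*y*(-1/k)^(1/3)) + C3*airybi(2^(1/3)*y*(-1/k)^(1/3)), y)


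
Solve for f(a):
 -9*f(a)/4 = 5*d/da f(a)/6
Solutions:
 f(a) = C1*exp(-27*a/10)


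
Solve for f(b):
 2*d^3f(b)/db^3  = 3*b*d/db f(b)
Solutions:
 f(b) = C1 + Integral(C2*airyai(2^(2/3)*3^(1/3)*b/2) + C3*airybi(2^(2/3)*3^(1/3)*b/2), b)


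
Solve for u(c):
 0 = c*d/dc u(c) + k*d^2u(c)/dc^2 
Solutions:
 u(c) = C1 + C2*sqrt(k)*erf(sqrt(2)*c*sqrt(1/k)/2)


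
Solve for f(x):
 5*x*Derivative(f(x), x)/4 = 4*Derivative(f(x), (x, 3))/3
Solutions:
 f(x) = C1 + Integral(C2*airyai(15^(1/3)*2^(2/3)*x/4) + C3*airybi(15^(1/3)*2^(2/3)*x/4), x)


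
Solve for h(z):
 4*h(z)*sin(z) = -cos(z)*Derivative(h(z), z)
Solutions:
 h(z) = C1*cos(z)^4


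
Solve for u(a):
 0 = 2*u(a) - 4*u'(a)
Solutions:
 u(a) = C1*exp(a/2)


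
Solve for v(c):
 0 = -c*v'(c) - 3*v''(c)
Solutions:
 v(c) = C1 + C2*erf(sqrt(6)*c/6)


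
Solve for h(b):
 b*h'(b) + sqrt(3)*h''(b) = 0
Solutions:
 h(b) = C1 + C2*erf(sqrt(2)*3^(3/4)*b/6)


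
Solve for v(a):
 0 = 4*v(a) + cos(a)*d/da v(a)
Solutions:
 v(a) = C1*(sin(a)^2 - 2*sin(a) + 1)/(sin(a)^2 + 2*sin(a) + 1)


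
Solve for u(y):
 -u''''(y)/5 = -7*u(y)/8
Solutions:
 u(y) = C1*exp(-70^(1/4)*y/2) + C2*exp(70^(1/4)*y/2) + C3*sin(70^(1/4)*y/2) + C4*cos(70^(1/4)*y/2)


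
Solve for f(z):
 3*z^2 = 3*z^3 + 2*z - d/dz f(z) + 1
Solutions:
 f(z) = C1 + 3*z^4/4 - z^3 + z^2 + z


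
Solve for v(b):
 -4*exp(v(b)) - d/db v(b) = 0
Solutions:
 v(b) = log(1/(C1 + 4*b))


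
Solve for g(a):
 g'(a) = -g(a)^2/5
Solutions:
 g(a) = 5/(C1 + a)


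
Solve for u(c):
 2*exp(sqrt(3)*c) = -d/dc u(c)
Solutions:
 u(c) = C1 - 2*sqrt(3)*exp(sqrt(3)*c)/3


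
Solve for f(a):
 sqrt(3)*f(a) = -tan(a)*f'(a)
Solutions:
 f(a) = C1/sin(a)^(sqrt(3))


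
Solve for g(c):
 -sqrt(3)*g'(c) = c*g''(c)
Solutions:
 g(c) = C1 + C2*c^(1 - sqrt(3))


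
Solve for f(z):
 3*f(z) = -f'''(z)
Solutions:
 f(z) = C3*exp(-3^(1/3)*z) + (C1*sin(3^(5/6)*z/2) + C2*cos(3^(5/6)*z/2))*exp(3^(1/3)*z/2)


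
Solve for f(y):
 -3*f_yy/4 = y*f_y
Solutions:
 f(y) = C1 + C2*erf(sqrt(6)*y/3)


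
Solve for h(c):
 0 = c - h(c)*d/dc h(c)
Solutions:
 h(c) = -sqrt(C1 + c^2)
 h(c) = sqrt(C1 + c^2)


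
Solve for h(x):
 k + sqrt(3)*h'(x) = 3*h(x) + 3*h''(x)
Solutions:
 h(x) = k/3 + (C1*sin(sqrt(33)*x/6) + C2*cos(sqrt(33)*x/6))*exp(sqrt(3)*x/6)


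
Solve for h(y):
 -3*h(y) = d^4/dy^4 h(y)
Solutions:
 h(y) = (C1*sin(sqrt(2)*3^(1/4)*y/2) + C2*cos(sqrt(2)*3^(1/4)*y/2))*exp(-sqrt(2)*3^(1/4)*y/2) + (C3*sin(sqrt(2)*3^(1/4)*y/2) + C4*cos(sqrt(2)*3^(1/4)*y/2))*exp(sqrt(2)*3^(1/4)*y/2)


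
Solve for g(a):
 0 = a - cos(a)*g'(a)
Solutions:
 g(a) = C1 + Integral(a/cos(a), a)


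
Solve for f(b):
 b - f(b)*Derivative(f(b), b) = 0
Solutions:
 f(b) = -sqrt(C1 + b^2)
 f(b) = sqrt(C1 + b^2)


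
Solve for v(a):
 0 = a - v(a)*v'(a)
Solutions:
 v(a) = -sqrt(C1 + a^2)
 v(a) = sqrt(C1 + a^2)


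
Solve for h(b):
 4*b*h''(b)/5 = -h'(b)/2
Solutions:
 h(b) = C1 + C2*b^(3/8)


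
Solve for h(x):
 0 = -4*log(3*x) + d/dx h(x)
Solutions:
 h(x) = C1 + 4*x*log(x) - 4*x + x*log(81)


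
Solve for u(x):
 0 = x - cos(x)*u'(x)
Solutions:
 u(x) = C1 + Integral(x/cos(x), x)


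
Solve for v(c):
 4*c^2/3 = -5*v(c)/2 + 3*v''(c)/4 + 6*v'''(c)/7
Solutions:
 v(c) = C1*exp(-c*(7*7^(2/3)/(24*sqrt(13910) + 2831)^(1/3) + 14 + 7^(1/3)*(24*sqrt(13910) + 2831)^(1/3))/48)*sin(sqrt(3)*7^(1/3)*c*(-(24*sqrt(13910) + 2831)^(1/3) + 7*7^(1/3)/(24*sqrt(13910) + 2831)^(1/3))/48) + C2*exp(-c*(7*7^(2/3)/(24*sqrt(13910) + 2831)^(1/3) + 14 + 7^(1/3)*(24*sqrt(13910) + 2831)^(1/3))/48)*cos(sqrt(3)*7^(1/3)*c*(-(24*sqrt(13910) + 2831)^(1/3) + 7*7^(1/3)/(24*sqrt(13910) + 2831)^(1/3))/48) + C3*exp(c*(-7 + 7*7^(2/3)/(24*sqrt(13910) + 2831)^(1/3) + 7^(1/3)*(24*sqrt(13910) + 2831)^(1/3))/24) - 8*c^2/15 - 8/25


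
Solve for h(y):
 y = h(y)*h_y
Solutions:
 h(y) = -sqrt(C1 + y^2)
 h(y) = sqrt(C1 + y^2)


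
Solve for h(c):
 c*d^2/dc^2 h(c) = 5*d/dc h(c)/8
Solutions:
 h(c) = C1 + C2*c^(13/8)


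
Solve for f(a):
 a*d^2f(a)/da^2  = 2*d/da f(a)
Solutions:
 f(a) = C1 + C2*a^3


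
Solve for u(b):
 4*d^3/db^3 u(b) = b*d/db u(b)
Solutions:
 u(b) = C1 + Integral(C2*airyai(2^(1/3)*b/2) + C3*airybi(2^(1/3)*b/2), b)


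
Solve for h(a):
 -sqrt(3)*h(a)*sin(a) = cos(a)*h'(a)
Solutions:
 h(a) = C1*cos(a)^(sqrt(3))


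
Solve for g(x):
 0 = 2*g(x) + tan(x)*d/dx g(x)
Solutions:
 g(x) = C1/sin(x)^2


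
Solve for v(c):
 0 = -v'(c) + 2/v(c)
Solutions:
 v(c) = -sqrt(C1 + 4*c)
 v(c) = sqrt(C1 + 4*c)


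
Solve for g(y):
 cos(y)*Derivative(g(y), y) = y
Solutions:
 g(y) = C1 + Integral(y/cos(y), y)


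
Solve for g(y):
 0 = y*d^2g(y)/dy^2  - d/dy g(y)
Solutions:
 g(y) = C1 + C2*y^2


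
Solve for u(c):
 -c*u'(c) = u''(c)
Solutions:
 u(c) = C1 + C2*erf(sqrt(2)*c/2)


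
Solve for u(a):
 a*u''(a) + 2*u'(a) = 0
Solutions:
 u(a) = C1 + C2/a


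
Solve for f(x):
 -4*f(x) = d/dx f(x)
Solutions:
 f(x) = C1*exp(-4*x)


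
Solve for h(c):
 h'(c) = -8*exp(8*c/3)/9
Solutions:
 h(c) = C1 - exp(8*c/3)/3


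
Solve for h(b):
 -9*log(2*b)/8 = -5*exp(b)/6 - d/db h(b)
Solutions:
 h(b) = C1 + 9*b*log(b)/8 + 9*b*(-1 + log(2))/8 - 5*exp(b)/6


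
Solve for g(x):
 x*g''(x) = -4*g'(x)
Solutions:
 g(x) = C1 + C2/x^3


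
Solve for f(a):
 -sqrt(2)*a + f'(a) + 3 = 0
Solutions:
 f(a) = C1 + sqrt(2)*a^2/2 - 3*a


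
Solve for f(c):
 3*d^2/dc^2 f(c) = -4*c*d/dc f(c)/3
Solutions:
 f(c) = C1 + C2*erf(sqrt(2)*c/3)


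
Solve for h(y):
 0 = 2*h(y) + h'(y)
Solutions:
 h(y) = C1*exp(-2*y)


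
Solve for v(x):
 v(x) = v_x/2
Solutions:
 v(x) = C1*exp(2*x)


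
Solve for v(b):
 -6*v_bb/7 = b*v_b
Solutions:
 v(b) = C1 + C2*erf(sqrt(21)*b/6)


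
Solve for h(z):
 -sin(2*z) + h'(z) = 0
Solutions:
 h(z) = C1 - cos(2*z)/2


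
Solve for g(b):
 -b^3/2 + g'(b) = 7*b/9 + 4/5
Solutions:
 g(b) = C1 + b^4/8 + 7*b^2/18 + 4*b/5


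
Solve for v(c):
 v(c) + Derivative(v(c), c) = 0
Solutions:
 v(c) = C1*exp(-c)


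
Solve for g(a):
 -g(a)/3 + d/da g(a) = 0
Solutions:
 g(a) = C1*exp(a/3)


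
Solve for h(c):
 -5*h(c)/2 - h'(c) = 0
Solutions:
 h(c) = C1*exp(-5*c/2)


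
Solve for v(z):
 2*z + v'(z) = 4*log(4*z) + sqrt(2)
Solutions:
 v(z) = C1 - z^2 + 4*z*log(z) - 4*z + sqrt(2)*z + z*log(256)


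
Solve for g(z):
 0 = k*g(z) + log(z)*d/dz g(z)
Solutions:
 g(z) = C1*exp(-k*li(z))


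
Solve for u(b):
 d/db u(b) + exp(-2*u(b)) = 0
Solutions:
 u(b) = log(-sqrt(C1 - 2*b))
 u(b) = log(C1 - 2*b)/2


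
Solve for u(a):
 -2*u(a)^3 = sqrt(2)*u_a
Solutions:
 u(a) = -sqrt(2)*sqrt(-1/(C1 - sqrt(2)*a))/2
 u(a) = sqrt(2)*sqrt(-1/(C1 - sqrt(2)*a))/2


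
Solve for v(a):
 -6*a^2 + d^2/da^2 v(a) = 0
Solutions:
 v(a) = C1 + C2*a + a^4/2


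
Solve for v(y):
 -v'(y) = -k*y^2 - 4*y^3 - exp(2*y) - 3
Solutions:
 v(y) = C1 + k*y^3/3 + y^4 + 3*y + exp(2*y)/2


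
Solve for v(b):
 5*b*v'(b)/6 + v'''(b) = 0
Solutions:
 v(b) = C1 + Integral(C2*airyai(-5^(1/3)*6^(2/3)*b/6) + C3*airybi(-5^(1/3)*6^(2/3)*b/6), b)


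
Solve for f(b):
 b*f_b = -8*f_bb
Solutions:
 f(b) = C1 + C2*erf(b/4)


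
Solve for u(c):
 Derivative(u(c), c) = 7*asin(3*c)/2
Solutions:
 u(c) = C1 + 7*c*asin(3*c)/2 + 7*sqrt(1 - 9*c^2)/6


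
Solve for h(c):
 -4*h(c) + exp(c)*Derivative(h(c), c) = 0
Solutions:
 h(c) = C1*exp(-4*exp(-c))


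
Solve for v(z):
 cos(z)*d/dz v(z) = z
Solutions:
 v(z) = C1 + Integral(z/cos(z), z)


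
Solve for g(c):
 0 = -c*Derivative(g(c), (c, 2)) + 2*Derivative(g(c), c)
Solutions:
 g(c) = C1 + C2*c^3


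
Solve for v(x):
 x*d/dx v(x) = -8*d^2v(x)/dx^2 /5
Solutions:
 v(x) = C1 + C2*erf(sqrt(5)*x/4)


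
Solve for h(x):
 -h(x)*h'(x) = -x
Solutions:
 h(x) = -sqrt(C1 + x^2)
 h(x) = sqrt(C1 + x^2)


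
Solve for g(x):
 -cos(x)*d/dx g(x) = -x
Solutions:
 g(x) = C1 + Integral(x/cos(x), x)


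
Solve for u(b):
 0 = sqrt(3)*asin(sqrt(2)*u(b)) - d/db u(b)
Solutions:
 Integral(1/asin(sqrt(2)*_y), (_y, u(b))) = C1 + sqrt(3)*b


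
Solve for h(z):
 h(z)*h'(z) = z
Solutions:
 h(z) = -sqrt(C1 + z^2)
 h(z) = sqrt(C1 + z^2)


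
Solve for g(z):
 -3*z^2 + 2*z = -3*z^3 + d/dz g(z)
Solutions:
 g(z) = C1 + 3*z^4/4 - z^3 + z^2


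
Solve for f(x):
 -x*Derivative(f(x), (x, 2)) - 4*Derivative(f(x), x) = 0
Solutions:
 f(x) = C1 + C2/x^3


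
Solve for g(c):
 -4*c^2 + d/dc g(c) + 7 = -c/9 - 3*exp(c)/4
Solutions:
 g(c) = C1 + 4*c^3/3 - c^2/18 - 7*c - 3*exp(c)/4


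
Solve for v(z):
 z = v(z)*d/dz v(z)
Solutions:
 v(z) = -sqrt(C1 + z^2)
 v(z) = sqrt(C1 + z^2)


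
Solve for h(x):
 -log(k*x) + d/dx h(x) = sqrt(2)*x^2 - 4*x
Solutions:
 h(x) = C1 + sqrt(2)*x^3/3 - 2*x^2 + x*log(k*x) - x


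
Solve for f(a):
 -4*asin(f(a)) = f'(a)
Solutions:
 Integral(1/asin(_y), (_y, f(a))) = C1 - 4*a


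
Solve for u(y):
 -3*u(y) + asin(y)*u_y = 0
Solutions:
 u(y) = C1*exp(3*Integral(1/asin(y), y))


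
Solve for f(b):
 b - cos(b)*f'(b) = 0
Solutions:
 f(b) = C1 + Integral(b/cos(b), b)


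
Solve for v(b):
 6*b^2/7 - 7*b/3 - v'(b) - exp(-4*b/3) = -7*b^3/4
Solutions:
 v(b) = C1 + 7*b^4/16 + 2*b^3/7 - 7*b^2/6 + 3*exp(-4*b/3)/4


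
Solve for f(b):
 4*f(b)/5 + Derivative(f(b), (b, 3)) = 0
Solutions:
 f(b) = C3*exp(-10^(2/3)*b/5) + (C1*sin(10^(2/3)*sqrt(3)*b/10) + C2*cos(10^(2/3)*sqrt(3)*b/10))*exp(10^(2/3)*b/10)


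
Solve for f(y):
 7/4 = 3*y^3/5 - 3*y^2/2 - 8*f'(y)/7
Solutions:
 f(y) = C1 + 21*y^4/160 - 7*y^3/16 - 49*y/32


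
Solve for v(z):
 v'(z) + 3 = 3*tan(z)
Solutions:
 v(z) = C1 - 3*z - 3*log(cos(z))


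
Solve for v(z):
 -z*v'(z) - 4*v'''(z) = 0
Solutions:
 v(z) = C1 + Integral(C2*airyai(-2^(1/3)*z/2) + C3*airybi(-2^(1/3)*z/2), z)


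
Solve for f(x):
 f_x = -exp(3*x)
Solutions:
 f(x) = C1 - exp(3*x)/3


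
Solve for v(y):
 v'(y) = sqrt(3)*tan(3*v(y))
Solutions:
 v(y) = -asin(C1*exp(3*sqrt(3)*y))/3 + pi/3
 v(y) = asin(C1*exp(3*sqrt(3)*y))/3


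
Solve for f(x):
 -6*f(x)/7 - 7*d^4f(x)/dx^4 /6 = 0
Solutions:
 f(x) = (C1*sin(sqrt(21)*x/7) + C2*cos(sqrt(21)*x/7))*exp(-sqrt(21)*x/7) + (C3*sin(sqrt(21)*x/7) + C4*cos(sqrt(21)*x/7))*exp(sqrt(21)*x/7)


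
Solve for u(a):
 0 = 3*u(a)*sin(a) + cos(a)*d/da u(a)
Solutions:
 u(a) = C1*cos(a)^3


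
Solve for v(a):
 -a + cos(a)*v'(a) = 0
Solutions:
 v(a) = C1 + Integral(a/cos(a), a)


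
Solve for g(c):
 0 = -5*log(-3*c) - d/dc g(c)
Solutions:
 g(c) = C1 - 5*c*log(-c) + 5*c*(1 - log(3))


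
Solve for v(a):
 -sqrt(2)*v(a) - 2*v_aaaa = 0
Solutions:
 v(a) = (C1*sin(2^(3/8)*a/2) + C2*cos(2^(3/8)*a/2))*exp(-2^(3/8)*a/2) + (C3*sin(2^(3/8)*a/2) + C4*cos(2^(3/8)*a/2))*exp(2^(3/8)*a/2)


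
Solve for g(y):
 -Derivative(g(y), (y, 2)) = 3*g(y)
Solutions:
 g(y) = C1*sin(sqrt(3)*y) + C2*cos(sqrt(3)*y)


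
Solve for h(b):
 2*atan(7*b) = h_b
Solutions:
 h(b) = C1 + 2*b*atan(7*b) - log(49*b^2 + 1)/7


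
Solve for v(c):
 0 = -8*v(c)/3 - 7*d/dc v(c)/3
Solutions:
 v(c) = C1*exp(-8*c/7)


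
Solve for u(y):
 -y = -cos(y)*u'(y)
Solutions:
 u(y) = C1 + Integral(y/cos(y), y)


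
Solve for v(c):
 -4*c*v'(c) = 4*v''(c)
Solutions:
 v(c) = C1 + C2*erf(sqrt(2)*c/2)


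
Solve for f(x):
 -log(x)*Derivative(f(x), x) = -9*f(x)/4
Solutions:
 f(x) = C1*exp(9*li(x)/4)


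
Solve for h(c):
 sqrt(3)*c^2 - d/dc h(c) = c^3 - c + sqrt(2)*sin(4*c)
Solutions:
 h(c) = C1 - c^4/4 + sqrt(3)*c^3/3 + c^2/2 + sqrt(2)*cos(4*c)/4


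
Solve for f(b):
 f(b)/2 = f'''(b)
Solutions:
 f(b) = C3*exp(2^(2/3)*b/2) + (C1*sin(2^(2/3)*sqrt(3)*b/4) + C2*cos(2^(2/3)*sqrt(3)*b/4))*exp(-2^(2/3)*b/4)


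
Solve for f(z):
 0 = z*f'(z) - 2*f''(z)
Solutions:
 f(z) = C1 + C2*erfi(z/2)


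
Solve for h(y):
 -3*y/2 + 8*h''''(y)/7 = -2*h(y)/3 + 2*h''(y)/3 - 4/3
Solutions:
 h(y) = 9*y/4 + (C1*sin(sqrt(2)*3^(3/4)*7^(1/4)*y*sin(atan(sqrt(287)/7)/2)/6) + C2*cos(sqrt(2)*3^(3/4)*7^(1/4)*y*sin(atan(sqrt(287)/7)/2)/6))*exp(-sqrt(2)*3^(3/4)*7^(1/4)*y*cos(atan(sqrt(287)/7)/2)/6) + (C3*sin(sqrt(2)*3^(3/4)*7^(1/4)*y*sin(atan(sqrt(287)/7)/2)/6) + C4*cos(sqrt(2)*3^(3/4)*7^(1/4)*y*sin(atan(sqrt(287)/7)/2)/6))*exp(sqrt(2)*3^(3/4)*7^(1/4)*y*cos(atan(sqrt(287)/7)/2)/6) - 2


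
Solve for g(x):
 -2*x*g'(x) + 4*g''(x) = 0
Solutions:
 g(x) = C1 + C2*erfi(x/2)


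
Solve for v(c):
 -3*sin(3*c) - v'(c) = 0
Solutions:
 v(c) = C1 + cos(3*c)


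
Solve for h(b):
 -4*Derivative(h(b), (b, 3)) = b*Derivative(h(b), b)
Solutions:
 h(b) = C1 + Integral(C2*airyai(-2^(1/3)*b/2) + C3*airybi(-2^(1/3)*b/2), b)


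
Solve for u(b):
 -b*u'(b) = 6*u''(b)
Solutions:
 u(b) = C1 + C2*erf(sqrt(3)*b/6)


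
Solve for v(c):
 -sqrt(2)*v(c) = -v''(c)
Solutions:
 v(c) = C1*exp(-2^(1/4)*c) + C2*exp(2^(1/4)*c)


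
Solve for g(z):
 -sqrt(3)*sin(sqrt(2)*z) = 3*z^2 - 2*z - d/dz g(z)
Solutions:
 g(z) = C1 + z^3 - z^2 - sqrt(6)*cos(sqrt(2)*z)/2


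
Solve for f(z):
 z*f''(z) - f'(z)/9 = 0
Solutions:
 f(z) = C1 + C2*z^(10/9)


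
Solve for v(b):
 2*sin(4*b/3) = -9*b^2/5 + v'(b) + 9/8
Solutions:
 v(b) = C1 + 3*b^3/5 - 9*b/8 - 3*cos(4*b/3)/2


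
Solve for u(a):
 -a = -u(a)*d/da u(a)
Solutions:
 u(a) = -sqrt(C1 + a^2)
 u(a) = sqrt(C1 + a^2)


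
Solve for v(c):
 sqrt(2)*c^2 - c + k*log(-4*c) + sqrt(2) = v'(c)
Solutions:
 v(c) = C1 + sqrt(2)*c^3/3 - c^2/2 + c*k*log(-c) + c*(-k + 2*k*log(2) + sqrt(2))


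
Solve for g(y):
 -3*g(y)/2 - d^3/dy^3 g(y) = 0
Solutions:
 g(y) = C3*exp(-2^(2/3)*3^(1/3)*y/2) + (C1*sin(2^(2/3)*3^(5/6)*y/4) + C2*cos(2^(2/3)*3^(5/6)*y/4))*exp(2^(2/3)*3^(1/3)*y/4)


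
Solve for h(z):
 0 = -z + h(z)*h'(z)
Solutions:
 h(z) = -sqrt(C1 + z^2)
 h(z) = sqrt(C1 + z^2)


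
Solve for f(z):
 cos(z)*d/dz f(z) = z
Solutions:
 f(z) = C1 + Integral(z/cos(z), z)


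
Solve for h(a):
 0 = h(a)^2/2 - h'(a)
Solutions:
 h(a) = -2/(C1 + a)


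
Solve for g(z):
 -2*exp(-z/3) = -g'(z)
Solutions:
 g(z) = C1 - 6*exp(-z/3)


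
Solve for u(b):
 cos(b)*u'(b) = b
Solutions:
 u(b) = C1 + Integral(b/cos(b), b)


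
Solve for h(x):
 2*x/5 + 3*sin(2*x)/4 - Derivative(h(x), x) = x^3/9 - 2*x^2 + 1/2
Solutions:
 h(x) = C1 - x^4/36 + 2*x^3/3 + x^2/5 - x/2 - 3*cos(2*x)/8


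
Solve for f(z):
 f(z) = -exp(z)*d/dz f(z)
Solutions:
 f(z) = C1*exp(exp(-z))


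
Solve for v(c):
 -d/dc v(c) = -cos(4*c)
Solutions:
 v(c) = C1 + sin(4*c)/4


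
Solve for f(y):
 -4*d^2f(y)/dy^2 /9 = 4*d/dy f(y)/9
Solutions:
 f(y) = C1 + C2*exp(-y)


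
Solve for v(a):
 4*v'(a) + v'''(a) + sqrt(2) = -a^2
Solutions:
 v(a) = C1 + C2*sin(2*a) + C3*cos(2*a) - a^3/12 - sqrt(2)*a/4 + a/8


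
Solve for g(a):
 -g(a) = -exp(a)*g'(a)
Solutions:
 g(a) = C1*exp(-exp(-a))


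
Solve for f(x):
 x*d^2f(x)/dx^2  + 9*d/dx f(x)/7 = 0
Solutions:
 f(x) = C1 + C2/x^(2/7)


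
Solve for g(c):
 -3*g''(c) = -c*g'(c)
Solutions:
 g(c) = C1 + C2*erfi(sqrt(6)*c/6)


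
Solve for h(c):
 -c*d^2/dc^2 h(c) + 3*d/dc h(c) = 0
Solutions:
 h(c) = C1 + C2*c^4


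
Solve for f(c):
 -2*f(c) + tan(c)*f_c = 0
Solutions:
 f(c) = C1*sin(c)^2


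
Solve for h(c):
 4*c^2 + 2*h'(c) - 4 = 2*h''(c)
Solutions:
 h(c) = C1 + C2*exp(c) - 2*c^3/3 - 2*c^2 - 2*c


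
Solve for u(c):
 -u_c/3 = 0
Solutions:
 u(c) = C1


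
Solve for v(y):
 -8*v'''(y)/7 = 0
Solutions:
 v(y) = C1 + C2*y + C3*y^2


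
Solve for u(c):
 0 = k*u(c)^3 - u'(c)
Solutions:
 u(c) = -sqrt(2)*sqrt(-1/(C1 + c*k))/2
 u(c) = sqrt(2)*sqrt(-1/(C1 + c*k))/2


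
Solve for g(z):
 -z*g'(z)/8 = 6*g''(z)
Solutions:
 g(z) = C1 + C2*erf(sqrt(6)*z/24)


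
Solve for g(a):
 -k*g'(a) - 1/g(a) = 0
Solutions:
 g(a) = -sqrt(C1 - 2*a/k)
 g(a) = sqrt(C1 - 2*a/k)


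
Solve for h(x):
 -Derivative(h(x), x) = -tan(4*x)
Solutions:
 h(x) = C1 - log(cos(4*x))/4


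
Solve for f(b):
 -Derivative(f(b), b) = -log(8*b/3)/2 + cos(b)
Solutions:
 f(b) = C1 + b*log(b)/2 - b*log(3) - b/2 + b*log(2) + b*log(6)/2 - sin(b)


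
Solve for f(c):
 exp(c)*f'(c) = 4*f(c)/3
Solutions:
 f(c) = C1*exp(-4*exp(-c)/3)


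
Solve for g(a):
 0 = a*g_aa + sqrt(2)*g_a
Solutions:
 g(a) = C1 + C2*a^(1 - sqrt(2))


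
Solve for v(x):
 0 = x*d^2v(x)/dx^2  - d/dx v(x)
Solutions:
 v(x) = C1 + C2*x^2


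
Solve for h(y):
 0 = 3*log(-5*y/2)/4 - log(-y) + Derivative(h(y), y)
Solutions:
 h(y) = C1 + y*log(-y)/4 + y*(-3*log(5) - 1 + 3*log(2))/4


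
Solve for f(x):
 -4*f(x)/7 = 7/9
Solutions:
 f(x) = -49/36


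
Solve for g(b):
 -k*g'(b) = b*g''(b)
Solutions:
 g(b) = C1 + b^(1 - re(k))*(C2*sin(log(b)*Abs(im(k))) + C3*cos(log(b)*im(k)))


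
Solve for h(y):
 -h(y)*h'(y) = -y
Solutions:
 h(y) = -sqrt(C1 + y^2)
 h(y) = sqrt(C1 + y^2)


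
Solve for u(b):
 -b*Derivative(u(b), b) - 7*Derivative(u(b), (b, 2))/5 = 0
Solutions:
 u(b) = C1 + C2*erf(sqrt(70)*b/14)


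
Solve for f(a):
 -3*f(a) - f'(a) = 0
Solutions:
 f(a) = C1*exp(-3*a)


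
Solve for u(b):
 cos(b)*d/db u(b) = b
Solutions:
 u(b) = C1 + Integral(b/cos(b), b)


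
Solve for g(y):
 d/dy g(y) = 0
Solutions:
 g(y) = C1


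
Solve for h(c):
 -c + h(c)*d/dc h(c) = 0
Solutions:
 h(c) = -sqrt(C1 + c^2)
 h(c) = sqrt(C1 + c^2)


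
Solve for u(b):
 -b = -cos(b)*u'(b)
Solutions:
 u(b) = C1 + Integral(b/cos(b), b)


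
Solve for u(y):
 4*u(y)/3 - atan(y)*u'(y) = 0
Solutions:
 u(y) = C1*exp(4*Integral(1/atan(y), y)/3)


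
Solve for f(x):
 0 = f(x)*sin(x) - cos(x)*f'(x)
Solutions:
 f(x) = C1/cos(x)


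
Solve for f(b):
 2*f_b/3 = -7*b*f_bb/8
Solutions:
 f(b) = C1 + C2*b^(5/21)


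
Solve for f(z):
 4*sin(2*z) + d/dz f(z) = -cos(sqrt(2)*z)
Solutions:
 f(z) = C1 - sqrt(2)*sin(sqrt(2)*z)/2 + 2*cos(2*z)


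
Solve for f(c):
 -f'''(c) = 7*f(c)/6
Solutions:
 f(c) = C3*exp(-6^(2/3)*7^(1/3)*c/6) + (C1*sin(2^(2/3)*3^(1/6)*7^(1/3)*c/4) + C2*cos(2^(2/3)*3^(1/6)*7^(1/3)*c/4))*exp(6^(2/3)*7^(1/3)*c/12)


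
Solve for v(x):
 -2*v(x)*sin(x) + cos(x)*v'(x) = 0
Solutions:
 v(x) = C1/cos(x)^2


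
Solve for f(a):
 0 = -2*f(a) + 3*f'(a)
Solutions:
 f(a) = C1*exp(2*a/3)


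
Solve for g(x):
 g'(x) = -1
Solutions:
 g(x) = C1 - x


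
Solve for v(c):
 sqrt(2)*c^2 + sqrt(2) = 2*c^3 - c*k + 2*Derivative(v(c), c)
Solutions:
 v(c) = C1 - c^4/4 + sqrt(2)*c^3/6 + c^2*k/4 + sqrt(2)*c/2


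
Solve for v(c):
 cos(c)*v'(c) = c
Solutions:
 v(c) = C1 + Integral(c/cos(c), c)


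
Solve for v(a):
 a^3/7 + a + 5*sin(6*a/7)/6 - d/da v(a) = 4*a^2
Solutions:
 v(a) = C1 + a^4/28 - 4*a^3/3 + a^2/2 - 35*cos(6*a/7)/36


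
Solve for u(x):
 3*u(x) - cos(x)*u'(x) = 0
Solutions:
 u(x) = C1*(sin(x) + 1)^(3/2)/(sin(x) - 1)^(3/2)


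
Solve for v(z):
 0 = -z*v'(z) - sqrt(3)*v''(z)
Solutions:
 v(z) = C1 + C2*erf(sqrt(2)*3^(3/4)*z/6)


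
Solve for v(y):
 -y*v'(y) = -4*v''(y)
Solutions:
 v(y) = C1 + C2*erfi(sqrt(2)*y/4)


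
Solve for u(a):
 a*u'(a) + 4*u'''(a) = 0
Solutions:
 u(a) = C1 + Integral(C2*airyai(-2^(1/3)*a/2) + C3*airybi(-2^(1/3)*a/2), a)


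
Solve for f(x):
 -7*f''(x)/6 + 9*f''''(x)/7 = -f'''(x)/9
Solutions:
 f(x) = C1 + C2*x + C3*exp(7*x*(-1 + sqrt(487))/162) + C4*exp(-7*x*(1 + sqrt(487))/162)


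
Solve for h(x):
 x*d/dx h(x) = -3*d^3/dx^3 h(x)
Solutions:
 h(x) = C1 + Integral(C2*airyai(-3^(2/3)*x/3) + C3*airybi(-3^(2/3)*x/3), x)


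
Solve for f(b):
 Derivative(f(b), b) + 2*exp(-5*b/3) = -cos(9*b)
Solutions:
 f(b) = C1 - sin(9*b)/9 + 6*exp(-5*b/3)/5


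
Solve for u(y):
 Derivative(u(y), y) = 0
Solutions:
 u(y) = C1


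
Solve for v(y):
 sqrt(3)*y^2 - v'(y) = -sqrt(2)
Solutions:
 v(y) = C1 + sqrt(3)*y^3/3 + sqrt(2)*y


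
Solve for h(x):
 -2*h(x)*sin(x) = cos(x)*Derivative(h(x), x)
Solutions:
 h(x) = C1*cos(x)^2


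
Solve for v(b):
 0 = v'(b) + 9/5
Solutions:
 v(b) = C1 - 9*b/5


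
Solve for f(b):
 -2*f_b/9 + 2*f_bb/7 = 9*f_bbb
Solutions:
 f(b) = C1 + (C2*sin(sqrt(97)*b/63) + C3*cos(sqrt(97)*b/63))*exp(b/63)


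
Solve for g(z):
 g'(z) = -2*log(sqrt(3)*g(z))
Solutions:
 Integral(1/(2*log(_y) + log(3)), (_y, g(z))) = C1 - z


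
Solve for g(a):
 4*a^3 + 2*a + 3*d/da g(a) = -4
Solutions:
 g(a) = C1 - a^4/3 - a^2/3 - 4*a/3


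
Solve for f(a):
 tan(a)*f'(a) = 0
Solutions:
 f(a) = C1


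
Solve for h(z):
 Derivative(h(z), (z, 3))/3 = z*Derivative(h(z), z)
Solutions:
 h(z) = C1 + Integral(C2*airyai(3^(1/3)*z) + C3*airybi(3^(1/3)*z), z)


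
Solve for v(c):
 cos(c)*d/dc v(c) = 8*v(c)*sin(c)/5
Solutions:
 v(c) = C1/cos(c)^(8/5)


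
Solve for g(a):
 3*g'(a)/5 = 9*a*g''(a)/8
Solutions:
 g(a) = C1 + C2*a^(23/15)


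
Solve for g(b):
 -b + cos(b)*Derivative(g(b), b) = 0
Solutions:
 g(b) = C1 + Integral(b/cos(b), b)


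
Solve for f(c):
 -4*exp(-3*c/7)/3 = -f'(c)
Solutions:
 f(c) = C1 - 28*exp(-3*c/7)/9


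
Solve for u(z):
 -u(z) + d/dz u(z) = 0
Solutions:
 u(z) = C1*exp(z)


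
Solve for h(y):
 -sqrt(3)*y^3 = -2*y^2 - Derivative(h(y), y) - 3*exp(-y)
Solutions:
 h(y) = C1 + sqrt(3)*y^4/4 - 2*y^3/3 + 3*exp(-y)


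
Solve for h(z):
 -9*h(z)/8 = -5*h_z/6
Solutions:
 h(z) = C1*exp(27*z/20)


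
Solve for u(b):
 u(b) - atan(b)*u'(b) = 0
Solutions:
 u(b) = C1*exp(Integral(1/atan(b), b))


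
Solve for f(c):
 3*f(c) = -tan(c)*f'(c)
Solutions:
 f(c) = C1/sin(c)^3


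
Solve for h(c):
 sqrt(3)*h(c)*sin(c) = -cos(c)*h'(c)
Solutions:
 h(c) = C1*cos(c)^(sqrt(3))


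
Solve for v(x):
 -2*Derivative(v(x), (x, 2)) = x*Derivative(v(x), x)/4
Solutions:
 v(x) = C1 + C2*erf(x/4)


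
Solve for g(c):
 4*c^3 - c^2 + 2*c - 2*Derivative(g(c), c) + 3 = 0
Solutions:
 g(c) = C1 + c^4/2 - c^3/6 + c^2/2 + 3*c/2


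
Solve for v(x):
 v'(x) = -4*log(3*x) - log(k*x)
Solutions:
 v(x) = C1 + x*(-log(k) - 4*log(3) + 5) - 5*x*log(x)


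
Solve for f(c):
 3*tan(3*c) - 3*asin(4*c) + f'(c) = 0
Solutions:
 f(c) = C1 + 3*c*asin(4*c) + 3*sqrt(1 - 16*c^2)/4 + log(cos(3*c))


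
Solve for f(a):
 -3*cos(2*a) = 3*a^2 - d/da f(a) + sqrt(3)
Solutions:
 f(a) = C1 + a^3 + sqrt(3)*a + 3*sin(2*a)/2


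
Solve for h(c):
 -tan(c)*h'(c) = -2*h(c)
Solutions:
 h(c) = C1*sin(c)^2


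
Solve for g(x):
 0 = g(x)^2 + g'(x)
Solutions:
 g(x) = 1/(C1 + x)


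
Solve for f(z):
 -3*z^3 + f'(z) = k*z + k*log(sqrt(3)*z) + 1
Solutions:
 f(z) = C1 + k*z^2/2 + k*z*log(z) - k*z + k*z*log(3)/2 + 3*z^4/4 + z


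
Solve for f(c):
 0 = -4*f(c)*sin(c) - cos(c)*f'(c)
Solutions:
 f(c) = C1*cos(c)^4


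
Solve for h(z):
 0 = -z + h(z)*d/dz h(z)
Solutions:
 h(z) = -sqrt(C1 + z^2)
 h(z) = sqrt(C1 + z^2)


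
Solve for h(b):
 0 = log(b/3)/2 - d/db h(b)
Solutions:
 h(b) = C1 + b*log(b)/2 - b*log(3)/2 - b/2


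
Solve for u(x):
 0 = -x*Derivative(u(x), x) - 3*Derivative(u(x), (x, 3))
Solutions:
 u(x) = C1 + Integral(C2*airyai(-3^(2/3)*x/3) + C3*airybi(-3^(2/3)*x/3), x)


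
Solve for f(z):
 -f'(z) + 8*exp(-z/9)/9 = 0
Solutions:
 f(z) = C1 - 8*exp(-z/9)


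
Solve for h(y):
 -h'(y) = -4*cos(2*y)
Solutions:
 h(y) = C1 + 2*sin(2*y)


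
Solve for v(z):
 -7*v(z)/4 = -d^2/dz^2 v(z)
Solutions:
 v(z) = C1*exp(-sqrt(7)*z/2) + C2*exp(sqrt(7)*z/2)


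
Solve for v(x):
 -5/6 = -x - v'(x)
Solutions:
 v(x) = C1 - x^2/2 + 5*x/6


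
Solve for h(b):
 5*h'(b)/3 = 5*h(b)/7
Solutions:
 h(b) = C1*exp(3*b/7)


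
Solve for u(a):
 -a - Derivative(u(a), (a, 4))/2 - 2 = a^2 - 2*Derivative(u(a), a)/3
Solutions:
 u(a) = C1 + C4*exp(6^(2/3)*a/3) + a^3/2 + 3*a^2/4 + 3*a + (C2*sin(2^(2/3)*3^(1/6)*a/2) + C3*cos(2^(2/3)*3^(1/6)*a/2))*exp(-6^(2/3)*a/6)


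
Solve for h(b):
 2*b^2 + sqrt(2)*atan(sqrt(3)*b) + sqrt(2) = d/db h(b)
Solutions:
 h(b) = C1 + 2*b^3/3 + sqrt(2)*b + sqrt(2)*(b*atan(sqrt(3)*b) - sqrt(3)*log(3*b^2 + 1)/6)


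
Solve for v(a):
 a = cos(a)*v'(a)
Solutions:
 v(a) = C1 + Integral(a/cos(a), a)


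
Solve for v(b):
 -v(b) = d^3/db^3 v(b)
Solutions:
 v(b) = C3*exp(-b) + (C1*sin(sqrt(3)*b/2) + C2*cos(sqrt(3)*b/2))*exp(b/2)


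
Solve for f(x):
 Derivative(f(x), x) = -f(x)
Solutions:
 f(x) = C1*exp(-x)


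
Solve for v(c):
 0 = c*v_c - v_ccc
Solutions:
 v(c) = C1 + Integral(C2*airyai(c) + C3*airybi(c), c)


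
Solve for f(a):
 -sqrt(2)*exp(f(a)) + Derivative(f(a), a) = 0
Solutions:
 f(a) = log(-1/(C1 + sqrt(2)*a))


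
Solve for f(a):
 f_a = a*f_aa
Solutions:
 f(a) = C1 + C2*a^2


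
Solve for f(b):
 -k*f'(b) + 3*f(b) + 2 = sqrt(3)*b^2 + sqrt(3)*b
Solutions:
 f(b) = C1*exp(3*b/k) + sqrt(3)*b^2/3 + 2*sqrt(3)*b*k/9 + sqrt(3)*b/3 + 2*sqrt(3)*k^2/27 + sqrt(3)*k/9 - 2/3


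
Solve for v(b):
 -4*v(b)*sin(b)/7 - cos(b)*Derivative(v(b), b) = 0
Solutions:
 v(b) = C1*cos(b)^(4/7)


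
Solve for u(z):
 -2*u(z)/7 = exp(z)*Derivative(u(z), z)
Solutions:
 u(z) = C1*exp(2*exp(-z)/7)


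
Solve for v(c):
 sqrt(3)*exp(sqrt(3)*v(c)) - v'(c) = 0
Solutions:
 v(c) = sqrt(3)*(2*log(-1/(C1 + sqrt(3)*c)) - log(3))/6


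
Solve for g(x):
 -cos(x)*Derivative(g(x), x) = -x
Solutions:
 g(x) = C1 + Integral(x/cos(x), x)


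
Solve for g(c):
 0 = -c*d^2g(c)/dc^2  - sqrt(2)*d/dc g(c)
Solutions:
 g(c) = C1 + C2*c^(1 - sqrt(2))


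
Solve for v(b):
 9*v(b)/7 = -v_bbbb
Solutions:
 v(b) = (C1*sin(sqrt(6)*7^(3/4)*b/14) + C2*cos(sqrt(6)*7^(3/4)*b/14))*exp(-sqrt(6)*7^(3/4)*b/14) + (C3*sin(sqrt(6)*7^(3/4)*b/14) + C4*cos(sqrt(6)*7^(3/4)*b/14))*exp(sqrt(6)*7^(3/4)*b/14)


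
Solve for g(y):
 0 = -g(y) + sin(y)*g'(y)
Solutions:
 g(y) = C1*sqrt(cos(y) - 1)/sqrt(cos(y) + 1)


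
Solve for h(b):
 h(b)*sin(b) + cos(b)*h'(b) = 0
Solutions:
 h(b) = C1*cos(b)


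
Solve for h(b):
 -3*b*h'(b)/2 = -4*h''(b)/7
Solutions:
 h(b) = C1 + C2*erfi(sqrt(21)*b/4)


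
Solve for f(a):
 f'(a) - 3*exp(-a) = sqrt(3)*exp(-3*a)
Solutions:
 f(a) = C1 - 3*exp(-a) - sqrt(3)*exp(-3*a)/3


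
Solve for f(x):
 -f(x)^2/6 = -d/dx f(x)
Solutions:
 f(x) = -6/(C1 + x)


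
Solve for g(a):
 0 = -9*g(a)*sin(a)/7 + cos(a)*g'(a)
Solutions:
 g(a) = C1/cos(a)^(9/7)


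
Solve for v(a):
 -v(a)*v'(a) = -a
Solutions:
 v(a) = -sqrt(C1 + a^2)
 v(a) = sqrt(C1 + a^2)


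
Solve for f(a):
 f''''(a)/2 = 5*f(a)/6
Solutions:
 f(a) = C1*exp(-3^(3/4)*5^(1/4)*a/3) + C2*exp(3^(3/4)*5^(1/4)*a/3) + C3*sin(3^(3/4)*5^(1/4)*a/3) + C4*cos(3^(3/4)*5^(1/4)*a/3)


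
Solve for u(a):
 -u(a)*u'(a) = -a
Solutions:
 u(a) = -sqrt(C1 + a^2)
 u(a) = sqrt(C1 + a^2)


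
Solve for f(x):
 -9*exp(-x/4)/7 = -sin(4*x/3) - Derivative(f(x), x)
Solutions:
 f(x) = C1 + 3*cos(4*x/3)/4 - 36*exp(-x/4)/7


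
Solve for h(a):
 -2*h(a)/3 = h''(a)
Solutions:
 h(a) = C1*sin(sqrt(6)*a/3) + C2*cos(sqrt(6)*a/3)


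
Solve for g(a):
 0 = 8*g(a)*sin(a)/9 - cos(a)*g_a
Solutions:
 g(a) = C1/cos(a)^(8/9)


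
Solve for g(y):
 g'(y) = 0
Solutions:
 g(y) = C1


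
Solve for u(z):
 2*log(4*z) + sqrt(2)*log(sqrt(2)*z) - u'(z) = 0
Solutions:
 u(z) = C1 + sqrt(2)*z*log(z) + 2*z*log(z) - 2*z - sqrt(2)*z + z*log(2^(sqrt(2)/2 + 4))


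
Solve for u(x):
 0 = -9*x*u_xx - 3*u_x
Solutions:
 u(x) = C1 + C2*x^(2/3)


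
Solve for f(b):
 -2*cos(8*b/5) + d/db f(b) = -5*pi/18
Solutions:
 f(b) = C1 - 5*pi*b/18 + 5*sin(8*b/5)/4


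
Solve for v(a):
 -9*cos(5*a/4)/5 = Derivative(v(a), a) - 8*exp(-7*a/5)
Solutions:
 v(a) = C1 - 36*sin(5*a/4)/25 - 40*exp(-7*a/5)/7


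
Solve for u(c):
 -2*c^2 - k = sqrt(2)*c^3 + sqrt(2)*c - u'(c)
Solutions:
 u(c) = C1 + sqrt(2)*c^4/4 + 2*c^3/3 + sqrt(2)*c^2/2 + c*k


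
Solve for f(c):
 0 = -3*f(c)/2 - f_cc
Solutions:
 f(c) = C1*sin(sqrt(6)*c/2) + C2*cos(sqrt(6)*c/2)


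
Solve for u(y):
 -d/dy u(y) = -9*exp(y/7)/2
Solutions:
 u(y) = C1 + 63*exp(y/7)/2


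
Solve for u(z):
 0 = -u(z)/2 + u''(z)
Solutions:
 u(z) = C1*exp(-sqrt(2)*z/2) + C2*exp(sqrt(2)*z/2)


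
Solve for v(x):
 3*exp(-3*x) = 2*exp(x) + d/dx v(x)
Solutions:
 v(x) = C1 - 2*exp(x) - exp(-3*x)


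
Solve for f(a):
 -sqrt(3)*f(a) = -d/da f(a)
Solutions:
 f(a) = C1*exp(sqrt(3)*a)


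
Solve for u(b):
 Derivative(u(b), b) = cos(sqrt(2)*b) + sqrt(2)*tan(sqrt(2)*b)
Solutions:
 u(b) = C1 - log(cos(sqrt(2)*b)) + sqrt(2)*sin(sqrt(2)*b)/2


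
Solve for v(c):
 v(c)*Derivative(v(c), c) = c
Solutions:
 v(c) = -sqrt(C1 + c^2)
 v(c) = sqrt(C1 + c^2)


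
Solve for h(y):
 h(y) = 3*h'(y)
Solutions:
 h(y) = C1*exp(y/3)


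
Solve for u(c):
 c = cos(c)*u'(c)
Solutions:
 u(c) = C1 + Integral(c/cos(c), c)


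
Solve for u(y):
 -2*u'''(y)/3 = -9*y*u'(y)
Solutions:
 u(y) = C1 + Integral(C2*airyai(3*2^(2/3)*y/2) + C3*airybi(3*2^(2/3)*y/2), y)


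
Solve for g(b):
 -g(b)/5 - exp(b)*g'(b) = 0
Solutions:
 g(b) = C1*exp(exp(-b)/5)


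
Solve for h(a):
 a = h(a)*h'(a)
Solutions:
 h(a) = -sqrt(C1 + a^2)
 h(a) = sqrt(C1 + a^2)


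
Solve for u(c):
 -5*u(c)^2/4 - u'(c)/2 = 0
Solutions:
 u(c) = 2/(C1 + 5*c)


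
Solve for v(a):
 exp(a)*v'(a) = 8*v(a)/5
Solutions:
 v(a) = C1*exp(-8*exp(-a)/5)


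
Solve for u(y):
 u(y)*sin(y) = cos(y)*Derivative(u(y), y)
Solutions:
 u(y) = C1/cos(y)


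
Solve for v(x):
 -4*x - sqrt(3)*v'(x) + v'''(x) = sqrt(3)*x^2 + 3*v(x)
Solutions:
 v(x) = C1*exp(-x*(2*2^(1/3)*3^(5/6)/(sqrt(81 - 4*sqrt(3)) + 9)^(1/3) + 6^(2/3)*(sqrt(81 - 4*sqrt(3)) + 9)^(1/3))/12)*sin(x*(-2^(2/3)*3^(1/6)*(sqrt(81 - 4*sqrt(3)) + 9)^(1/3) + 2*6^(1/3)/(sqrt(81 - 4*sqrt(3)) + 9)^(1/3))/4) + C2*exp(-x*(2*2^(1/3)*3^(5/6)/(sqrt(81 - 4*sqrt(3)) + 9)^(1/3) + 6^(2/3)*(sqrt(81 - 4*sqrt(3)) + 9)^(1/3))/12)*cos(x*(-2^(2/3)*3^(1/6)*(sqrt(81 - 4*sqrt(3)) + 9)^(1/3) + 2*6^(1/3)/(sqrt(81 - 4*sqrt(3)) + 9)^(1/3))/4) + C3*exp(x*(2*2^(1/3)*3^(5/6)/(sqrt(81 - 4*sqrt(3)) + 9)^(1/3) + 6^(2/3)*(sqrt(81 - 4*sqrt(3)) + 9)^(1/3))/6) - sqrt(3)*x^2/3 - 2*x/3 + 2*sqrt(3)/9


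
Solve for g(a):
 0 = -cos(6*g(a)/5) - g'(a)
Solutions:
 a - 5*log(sin(6*g(a)/5) - 1)/12 + 5*log(sin(6*g(a)/5) + 1)/12 = C1


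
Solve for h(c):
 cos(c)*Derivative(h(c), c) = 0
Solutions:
 h(c) = C1


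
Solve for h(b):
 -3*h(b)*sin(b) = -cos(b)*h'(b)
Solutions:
 h(b) = C1/cos(b)^3


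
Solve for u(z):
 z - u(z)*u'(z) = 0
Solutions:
 u(z) = -sqrt(C1 + z^2)
 u(z) = sqrt(C1 + z^2)


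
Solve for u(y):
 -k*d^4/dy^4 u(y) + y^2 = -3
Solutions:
 u(y) = C1 + C2*y + C3*y^2 + C4*y^3 + y^6/(360*k) + y^4/(8*k)


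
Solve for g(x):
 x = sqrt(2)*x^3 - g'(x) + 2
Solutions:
 g(x) = C1 + sqrt(2)*x^4/4 - x^2/2 + 2*x


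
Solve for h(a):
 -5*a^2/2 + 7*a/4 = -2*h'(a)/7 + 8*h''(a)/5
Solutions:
 h(a) = C1 + C2*exp(5*a/28) + 35*a^3/12 + 735*a^2/16 + 1029*a/2


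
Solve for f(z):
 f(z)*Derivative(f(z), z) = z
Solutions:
 f(z) = -sqrt(C1 + z^2)
 f(z) = sqrt(C1 + z^2)


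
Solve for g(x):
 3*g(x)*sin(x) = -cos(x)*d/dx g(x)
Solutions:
 g(x) = C1*cos(x)^3


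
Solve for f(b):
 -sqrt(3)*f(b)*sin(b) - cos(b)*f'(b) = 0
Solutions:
 f(b) = C1*cos(b)^(sqrt(3))


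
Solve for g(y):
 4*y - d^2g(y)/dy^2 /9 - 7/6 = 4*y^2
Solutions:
 g(y) = C1 + C2*y - 3*y^4 + 6*y^3 - 21*y^2/4


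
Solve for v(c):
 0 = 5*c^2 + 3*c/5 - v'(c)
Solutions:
 v(c) = C1 + 5*c^3/3 + 3*c^2/10


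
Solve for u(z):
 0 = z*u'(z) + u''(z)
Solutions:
 u(z) = C1 + C2*erf(sqrt(2)*z/2)


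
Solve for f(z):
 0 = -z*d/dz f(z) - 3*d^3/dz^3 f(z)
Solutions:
 f(z) = C1 + Integral(C2*airyai(-3^(2/3)*z/3) + C3*airybi(-3^(2/3)*z/3), z)


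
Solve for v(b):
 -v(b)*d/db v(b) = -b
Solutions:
 v(b) = -sqrt(C1 + b^2)
 v(b) = sqrt(C1 + b^2)


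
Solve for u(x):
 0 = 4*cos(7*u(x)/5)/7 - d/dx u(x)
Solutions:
 -4*x/7 - 5*log(sin(7*u(x)/5) - 1)/14 + 5*log(sin(7*u(x)/5) + 1)/14 = C1
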